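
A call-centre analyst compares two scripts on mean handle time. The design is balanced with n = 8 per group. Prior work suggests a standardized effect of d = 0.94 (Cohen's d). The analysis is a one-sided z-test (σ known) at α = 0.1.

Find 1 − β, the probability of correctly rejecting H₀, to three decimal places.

Power ≈ 0.725

Noncentrality parameter: δ = d·√(n/2) = 0.94 × √(8/2) = 1.8800
Critical value for a one-sided test at α = 0.1: z_α = 1.282.
Power = Φ(δ − 1.282) = Φ(0.598) = 0.7252.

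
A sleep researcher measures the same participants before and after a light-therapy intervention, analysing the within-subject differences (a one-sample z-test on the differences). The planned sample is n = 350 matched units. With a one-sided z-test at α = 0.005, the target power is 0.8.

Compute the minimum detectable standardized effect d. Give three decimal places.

d ≈ 0.183

Required noncentrality: δ = z_{0.005} + z_{0.20} = 2.576 + 0.842 = 3.417.
δ = d·√n ⇒ d = δ/√n = 3.417/√350 = 0.1827.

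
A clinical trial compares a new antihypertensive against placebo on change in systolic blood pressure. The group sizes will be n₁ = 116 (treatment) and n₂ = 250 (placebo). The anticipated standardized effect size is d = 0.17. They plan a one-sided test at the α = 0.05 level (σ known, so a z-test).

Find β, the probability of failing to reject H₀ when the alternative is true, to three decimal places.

Noncentrality parameter: δ = d / √(1/n₁ + 1/n₂) = 0.17 / √(1/116 + 1/250) = 1.5132
Critical value for a one-sided test at α = 0.05: z_α = 1.645.
Power = Φ(δ − 1.645) = Φ(-0.132) = 0.4476.
Type II error: β = 1 − power = 1 − 0.4476 = 0.5524.

β ≈ 0.552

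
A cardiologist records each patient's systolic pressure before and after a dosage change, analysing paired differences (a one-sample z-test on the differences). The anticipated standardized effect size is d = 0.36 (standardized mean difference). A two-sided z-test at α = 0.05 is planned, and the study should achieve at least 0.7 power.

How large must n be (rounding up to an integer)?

n = 48

Set Φ(δ − 1.960) = 0.7; then δ − 1.960 = Φ⁻¹(0.7) = 0.524, giving δ = 2.484.
(Ignoring the negligible lower-tail rejection probability gives the usual closed-form inversion.)
δ = d·√n ⇒ n = (δ/d)² = (2.484 / 0.36)² = 47.62.
Round up to the next whole unit.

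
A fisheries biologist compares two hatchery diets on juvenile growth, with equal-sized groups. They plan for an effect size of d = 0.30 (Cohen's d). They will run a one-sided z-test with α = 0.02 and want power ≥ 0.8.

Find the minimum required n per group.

n = 187 per group

For power 0.8 need Φ(δ − z_{0.02}) = 0.8, so δ = z_{0.02} + z_{0.20} = 2.054 + 0.842 = 2.895.
δ = d·√(n/2) ⇒ n = 2(δ/d)² = 2 × (2.895 / 0.30)² = 186.29.
Rounding up, n = 187 per group.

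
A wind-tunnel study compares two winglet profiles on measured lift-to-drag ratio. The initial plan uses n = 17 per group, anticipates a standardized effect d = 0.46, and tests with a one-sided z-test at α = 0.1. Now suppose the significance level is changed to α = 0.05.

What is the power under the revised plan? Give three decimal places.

Power ≈ 0.381

δ = d·√(n/2) = 0.46 × √(17/2) = 1.3411 (unchanged). New critical value: z_{0.05} = 1.645.
Revised power = P(Z > 1.645 − δ) = Φ(-0.304) = 0.3807.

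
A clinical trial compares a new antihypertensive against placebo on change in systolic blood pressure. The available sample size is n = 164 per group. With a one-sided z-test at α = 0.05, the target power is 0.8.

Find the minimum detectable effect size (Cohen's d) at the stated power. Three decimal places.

d ≈ 0.275

Need Φ(δ − 1.645) = 0.8, so δ = 1.645 + 0.842 = 2.486.
δ = d·√(n/2) ⇒ d = δ/√(n/2) = 2.486/√(164/2) = 0.2746.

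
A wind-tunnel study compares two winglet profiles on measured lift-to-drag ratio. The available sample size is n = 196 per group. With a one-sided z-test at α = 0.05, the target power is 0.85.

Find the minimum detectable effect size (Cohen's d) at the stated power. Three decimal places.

d ≈ 0.271

Required noncentrality: δ = z_{0.05} + z_{0.15} = 1.645 + 1.036 = 2.681.
δ = d·√(n/2) ⇒ d = δ/√(n/2) = 2.681/√(196/2) = 0.2709.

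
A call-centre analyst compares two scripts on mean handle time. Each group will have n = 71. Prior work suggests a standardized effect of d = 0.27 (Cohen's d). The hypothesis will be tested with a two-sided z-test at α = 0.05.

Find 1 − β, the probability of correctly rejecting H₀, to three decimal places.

Noncentrality parameter: δ = d·√(n/2) = 0.27 × √(71/2) = 1.6087
Two-sided α = 0.05 → critical value z_{0.025} = 1.960.
Power = Φ(δ − 1.960) + Φ(−δ − 1.960) = Φ(-0.351) + Φ(-3.569) = 0.3627 + 0.0002 = 0.3629.

Power ≈ 0.363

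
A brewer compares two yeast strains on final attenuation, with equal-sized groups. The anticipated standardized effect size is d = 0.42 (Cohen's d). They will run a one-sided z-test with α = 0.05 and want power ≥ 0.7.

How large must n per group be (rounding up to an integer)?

Set Φ(δ − 1.645) = 0.7; then δ − 1.645 = Φ⁻¹(0.7) = 0.524, giving δ = 2.169.
δ = d·√(n/2) ⇒ n = 2(δ/d)² = 2 × (2.169 / 0.42)² = 53.35.
Rounding up, n = 54 per group.

n = 54 per group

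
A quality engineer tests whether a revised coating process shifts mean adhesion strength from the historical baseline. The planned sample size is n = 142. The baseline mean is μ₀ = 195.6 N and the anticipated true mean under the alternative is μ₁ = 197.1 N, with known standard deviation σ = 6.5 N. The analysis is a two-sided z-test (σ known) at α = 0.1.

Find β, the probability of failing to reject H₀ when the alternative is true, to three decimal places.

β ≈ 0.135

Standardized effect: d = |μ₁ − μ₀| / σ = |197.1 − 195.6| / 6.5 = 0.2308
Noncentrality parameter: δ = d·√n = 0.2308 × √142 = 2.7499
Critical value for a two-sided test at α = 0.1: z_{α/2} = 1.645.
Power = Φ(δ − 1.645) + Φ(−δ − 1.645) = Φ(1.105) + Φ(-4.395) = 0.8654 + 0.0000 = 0.8654.
Type II error: β = 1 − power = 1 − 0.8654 = 0.1346.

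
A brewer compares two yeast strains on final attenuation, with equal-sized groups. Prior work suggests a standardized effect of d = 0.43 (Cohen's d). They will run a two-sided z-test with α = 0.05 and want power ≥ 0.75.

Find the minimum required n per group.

n = 76 per group

For power 0.75 need Φ(δ − z_{0.025}) = 0.75, so δ = z_{0.025} + z_{0.25} = 1.960 + 0.674 = 2.634.
(Ignoring the negligible lower-tail rejection probability gives the usual closed-form inversion.)
δ = d·√(n/2) ⇒ n = 2(δ/d)² = 2 × (2.634 / 0.43)² = 75.07.
Rounding up, n = 76 per group.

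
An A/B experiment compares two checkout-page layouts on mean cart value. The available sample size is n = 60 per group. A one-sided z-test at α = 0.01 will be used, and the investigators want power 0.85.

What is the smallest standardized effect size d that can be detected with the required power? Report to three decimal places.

Need Φ(δ − 2.326) = 0.85, so δ = 2.326 + 1.036 = 3.363.
δ = d·√(n/2) ⇒ d = δ/√(n/2) = 3.363/√(60/2) = 0.6140.

d ≈ 0.614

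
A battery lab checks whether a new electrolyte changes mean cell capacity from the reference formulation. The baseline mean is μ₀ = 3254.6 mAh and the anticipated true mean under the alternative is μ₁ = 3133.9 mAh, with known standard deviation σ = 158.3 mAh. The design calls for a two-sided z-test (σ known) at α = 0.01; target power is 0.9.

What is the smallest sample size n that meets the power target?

n = 26

Standardized effect: d = |μ₁ − μ₀| / σ = |3133.9 − 3254.6| / 158.3 = 0.7625
Set Φ(δ − 2.576) = 0.9; then δ − 2.576 = Φ⁻¹(0.9) = 1.282, giving δ = 3.857.
(Ignoring the negligible lower-tail rejection probability gives the usual closed-form inversion.)
δ = d·√n ⇒ n = (δ/d)² = (3.857 / 0.7625)² = 25.59.
Rounding up, n = 26.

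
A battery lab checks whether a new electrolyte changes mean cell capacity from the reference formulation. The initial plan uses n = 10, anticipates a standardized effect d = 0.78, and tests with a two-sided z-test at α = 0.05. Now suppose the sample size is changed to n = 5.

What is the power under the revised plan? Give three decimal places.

With n = 5: δ = d·√n = 0.78 × √5 = 1.7441. Critical value z_{0.025} = 1.960.
Revised power = Φ(δ − 1.960) + Φ(−δ − 1.960) = Φ(-0.216) + Φ(-3.704) = 0.4146 + 0.0001 = 0.4147.

Power ≈ 0.415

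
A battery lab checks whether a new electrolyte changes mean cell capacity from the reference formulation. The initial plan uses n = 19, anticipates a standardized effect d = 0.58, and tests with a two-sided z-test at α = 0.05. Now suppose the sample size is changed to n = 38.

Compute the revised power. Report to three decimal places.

With n = 38: δ = d·√n = 0.58 × √38 = 3.5754. Critical value z_{0.025} = 1.960.
Revised power = Φ(δ − 1.960) + Φ(−δ − 1.960) = Φ(1.615) + Φ(-5.535) = 0.9469 + 0.0000 = 0.9469.

Power ≈ 0.947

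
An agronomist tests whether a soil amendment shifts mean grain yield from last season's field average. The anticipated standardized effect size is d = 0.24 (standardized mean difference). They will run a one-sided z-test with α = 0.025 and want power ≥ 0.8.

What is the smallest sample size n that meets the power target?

For power 0.8 need Φ(δ − z_{0.025}) = 0.8, so δ = z_{0.025} + z_{0.20} = 1.960 + 0.842 = 2.802.
δ = d·√n ⇒ n = (δ/d)² = (2.802 / 0.24)² = 136.27.
Round up to the next whole unit.

n = 137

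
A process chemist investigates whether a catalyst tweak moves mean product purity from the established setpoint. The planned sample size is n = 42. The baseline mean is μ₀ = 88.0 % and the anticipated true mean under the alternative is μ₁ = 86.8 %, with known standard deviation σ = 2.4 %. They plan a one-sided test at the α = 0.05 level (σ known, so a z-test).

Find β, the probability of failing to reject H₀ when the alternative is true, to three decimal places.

Standardized effect: d = |μ₁ − μ₀| / σ = |86.8 − 88.0| / 2.4 = 0.5000
Noncentrality parameter: δ = d·√n = 0.5000 × √42 = 3.2404
One-sided α = 0.05 → critical value z_{0.05} = 1.645.
Power = Φ(δ − 1.645) = Φ(1.596) = 0.9447.
Type II error: β = 1 − power = 1 − 0.9447 = 0.0553.

β ≈ 0.055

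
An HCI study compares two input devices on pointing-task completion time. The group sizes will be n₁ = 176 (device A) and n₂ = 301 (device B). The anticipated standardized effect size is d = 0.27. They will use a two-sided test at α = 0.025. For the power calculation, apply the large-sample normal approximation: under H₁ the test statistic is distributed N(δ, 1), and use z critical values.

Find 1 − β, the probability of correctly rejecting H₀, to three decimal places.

Noncentrality parameter: δ = d / √(1/n₁ + 1/n₂) = 0.27 / √(1/176 + 1/301) = 2.8454
Two-sided α = 0.025 → critical value z_{0.0125} = 2.241.
Power = Φ(δ − 2.241) + Φ(−δ − 2.241) = Φ(0.604) + Φ(-5.087) = 0.7271 + 0.0000 = 0.7271.

Power ≈ 0.727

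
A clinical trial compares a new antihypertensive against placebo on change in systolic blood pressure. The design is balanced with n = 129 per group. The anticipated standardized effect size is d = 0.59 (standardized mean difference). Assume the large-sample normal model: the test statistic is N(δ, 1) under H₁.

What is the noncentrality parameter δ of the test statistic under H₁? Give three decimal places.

δ = d·√(n/2) = 0.59 × √(129/2) = 4.7384

δ ≈ 4.738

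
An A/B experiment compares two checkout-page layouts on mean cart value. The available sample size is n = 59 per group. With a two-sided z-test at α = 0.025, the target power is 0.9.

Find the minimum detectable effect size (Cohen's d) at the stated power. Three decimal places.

d ≈ 0.649

Required noncentrality: δ = z_{0.0125} + z_{0.10} = 2.241 + 1.282 = 3.523.
(Lower-tail contribution to power is negligible for δ > 0.)
δ = d·√(n/2) ⇒ d = δ/√(n/2) = 3.523/√(59/2) = 0.6486.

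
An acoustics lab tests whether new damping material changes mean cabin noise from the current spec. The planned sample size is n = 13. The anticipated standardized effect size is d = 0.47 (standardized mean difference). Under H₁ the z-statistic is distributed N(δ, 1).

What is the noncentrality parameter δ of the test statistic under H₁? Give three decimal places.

δ ≈ 1.695

δ = d·√n = 0.47 × √13 = 1.6946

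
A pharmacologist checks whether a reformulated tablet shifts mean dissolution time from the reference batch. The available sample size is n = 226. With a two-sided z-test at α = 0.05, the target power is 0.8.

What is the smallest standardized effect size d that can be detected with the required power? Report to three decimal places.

d ≈ 0.186

Required noncentrality: δ = z_{0.025} + z_{0.20} = 1.960 + 0.842 = 2.802.
(Lower-tail contribution to power is negligible for δ > 0.)
δ = d·√n ⇒ d = δ/√n = 2.802/√226 = 0.1864.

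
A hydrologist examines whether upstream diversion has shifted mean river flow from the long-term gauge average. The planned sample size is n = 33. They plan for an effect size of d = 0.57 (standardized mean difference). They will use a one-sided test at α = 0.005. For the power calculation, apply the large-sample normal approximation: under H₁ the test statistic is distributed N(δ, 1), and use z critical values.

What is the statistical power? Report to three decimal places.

Noncentrality parameter: δ = d·√n = 0.57 × √33 = 3.2744
One-sided α = 0.005 → critical value z_{0.005} = 2.576.
Power = Φ(δ − 2.576) = Φ(0.699) = 0.7576.

Power ≈ 0.758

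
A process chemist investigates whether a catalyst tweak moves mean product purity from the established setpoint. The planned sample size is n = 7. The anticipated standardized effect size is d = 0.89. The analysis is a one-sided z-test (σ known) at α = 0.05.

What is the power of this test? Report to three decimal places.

Noncentrality parameter: λ = d·√n = 0.89 × √7 = 2.3547
One-sided α = 0.05 → critical value z_{0.05} = 1.645.
Power = Φ(λ − 1.645) = Φ(0.710) = 0.7611.

Power ≈ 0.761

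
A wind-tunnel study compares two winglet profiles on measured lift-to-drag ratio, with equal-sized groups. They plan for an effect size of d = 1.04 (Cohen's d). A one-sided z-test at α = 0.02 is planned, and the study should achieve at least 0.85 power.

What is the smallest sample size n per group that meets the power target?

n = 18 per group

Set Φ(δ − 2.054) = 0.85; then δ − 2.054 = Φ⁻¹(0.85) = 1.036, giving δ = 3.090.
δ = d·√(n/2) ⇒ n = 2(δ/d)² = 2 × (3.090 / 1.04)² = 17.66.
Round up to the next whole unit.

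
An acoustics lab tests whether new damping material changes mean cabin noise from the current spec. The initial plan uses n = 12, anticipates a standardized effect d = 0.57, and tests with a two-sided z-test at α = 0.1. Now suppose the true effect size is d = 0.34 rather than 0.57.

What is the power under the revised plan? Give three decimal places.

Power ≈ 0.323

With d = 0.34: δ = d·√n = 0.34 × √12 = 1.1778. Critical value z_{0.05} = 1.645.
Revised power = Φ(δ − 1.645) + Φ(−δ − 1.645) = Φ(-0.467) + Φ(-2.823) = 0.3202 + 0.0024 = 0.3226.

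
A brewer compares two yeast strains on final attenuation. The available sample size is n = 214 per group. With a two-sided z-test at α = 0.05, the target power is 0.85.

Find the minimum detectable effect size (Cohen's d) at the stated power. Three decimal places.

d ≈ 0.290

Need Φ(δ − 1.960) = 0.85, so δ = 1.960 + 1.036 = 2.996.
(Lower-tail contribution to power is negligible for δ > 0.)
δ = d·√(n/2) ⇒ d = δ/√(n/2) = 2.996/√(214/2) = 0.2897.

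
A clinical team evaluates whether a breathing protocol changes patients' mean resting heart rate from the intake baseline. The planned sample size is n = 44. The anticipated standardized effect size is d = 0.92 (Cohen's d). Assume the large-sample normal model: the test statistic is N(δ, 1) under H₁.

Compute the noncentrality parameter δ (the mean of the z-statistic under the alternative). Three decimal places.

δ ≈ 6.103

δ = d·√n = 0.92 × √44 = 6.1026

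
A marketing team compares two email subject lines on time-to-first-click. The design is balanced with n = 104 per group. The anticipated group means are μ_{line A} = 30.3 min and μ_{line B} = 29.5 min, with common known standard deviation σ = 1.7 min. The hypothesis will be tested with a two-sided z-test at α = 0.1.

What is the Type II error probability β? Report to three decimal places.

β ≈ 0.040

Standardized effect: d = |μ_{line A} − μ_{line B}| / σ = |30.3 − 29.5| / 1.7 = 0.4706
Noncentrality parameter: δ = d·√(n/2) = 0.4706 × √(104/2) = 3.3935
Critical value for a two-sided test at α = 0.1: z_{α/2} = 1.645.
Power = Φ(δ − 1.645) + Φ(−δ − 1.645) = Φ(1.749) + Φ(-5.038) = 0.9598 + 0.0000 = 0.9598.
Type II error: β = 1 − power = 1 − 0.9598 = 0.0402.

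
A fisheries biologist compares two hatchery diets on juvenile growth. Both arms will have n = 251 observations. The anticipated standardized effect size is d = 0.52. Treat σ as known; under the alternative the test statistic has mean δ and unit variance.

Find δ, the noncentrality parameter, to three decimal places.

δ ≈ 5.825

The noncentrality parameter scales effect size by the design's sample-size factor: δ = d·√(n/2) = 0.52 × √(251/2) = 5.8254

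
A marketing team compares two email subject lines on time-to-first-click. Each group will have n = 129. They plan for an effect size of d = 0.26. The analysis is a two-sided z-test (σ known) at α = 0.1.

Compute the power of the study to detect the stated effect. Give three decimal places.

Power ≈ 0.671

Noncentrality parameter: δ = d·√(n/2) = 0.26 × √(129/2) = 2.0881
Two-sided α = 0.1 → critical value z_{0.05} = 1.645.
Power = Φ(δ − 1.645) + Φ(−δ − 1.645) = Φ(0.443) + Φ(-3.733) = 0.6712 + 0.0001 = 0.6713.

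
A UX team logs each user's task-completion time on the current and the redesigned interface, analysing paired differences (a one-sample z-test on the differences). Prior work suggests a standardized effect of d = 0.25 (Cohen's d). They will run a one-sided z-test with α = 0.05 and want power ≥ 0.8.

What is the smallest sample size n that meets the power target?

Set Φ(δ − 1.645) = 0.8; then δ − 1.645 = Φ⁻¹(0.8) = 0.842, giving δ = 2.486.
δ = d·√n ⇒ n = (δ/d)² = (2.486 / 0.25)² = 98.92.
Rounding up, n = 99.

n = 99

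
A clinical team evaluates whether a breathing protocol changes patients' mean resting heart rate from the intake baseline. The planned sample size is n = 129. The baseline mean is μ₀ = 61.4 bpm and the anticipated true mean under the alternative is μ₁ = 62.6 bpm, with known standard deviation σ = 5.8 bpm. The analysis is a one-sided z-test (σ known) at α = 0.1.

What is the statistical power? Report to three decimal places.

Standardized effect: d = |μ₁ − μ₀| / σ = |62.6 − 61.4| / 5.8 = 0.2069
Noncentrality parameter: δ = d·√n = 0.2069 × √129 = 2.3499
Critical value for a one-sided test at α = 0.1: z_α = 1.282.
Power = Φ(δ − 1.282) = Φ(1.068) = 0.8573.

Power ≈ 0.857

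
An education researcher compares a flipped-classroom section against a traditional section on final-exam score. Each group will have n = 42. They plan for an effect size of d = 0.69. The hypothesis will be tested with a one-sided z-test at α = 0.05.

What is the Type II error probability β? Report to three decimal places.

β ≈ 0.065

Noncentrality parameter: δ = d·√(n/2) = 0.69 × √(42/2) = 3.1620
One-sided α = 0.05 → critical value z_{0.05} = 1.645.
Power = Φ(δ − 1.645) = Φ(1.517) = 0.9354.
Type II error: β = 1 − power = 1 − 0.9354 = 0.0646.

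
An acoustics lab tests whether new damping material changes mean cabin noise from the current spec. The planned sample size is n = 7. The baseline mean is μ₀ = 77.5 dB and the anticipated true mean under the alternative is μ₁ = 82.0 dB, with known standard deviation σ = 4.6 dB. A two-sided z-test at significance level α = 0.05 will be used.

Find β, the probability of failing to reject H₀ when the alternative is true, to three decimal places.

β ≈ 0.265

Standardized effect: d = |μ₁ − μ₀| / σ = |82.0 − 77.5| / 4.6 = 0.9783
Noncentrality parameter: δ = d·√n = 0.9783 × √7 = 2.5882
Two-sided α = 0.05 → critical value z_{0.025} = 1.960.
Power = Φ(δ − 1.960) + Φ(−δ − 1.960) = Φ(0.628) + Φ(-4.548) = 0.7351 + 0.0000 = 0.7351.
Type II error: β = 1 − power = 1 − 0.7351 = 0.2649.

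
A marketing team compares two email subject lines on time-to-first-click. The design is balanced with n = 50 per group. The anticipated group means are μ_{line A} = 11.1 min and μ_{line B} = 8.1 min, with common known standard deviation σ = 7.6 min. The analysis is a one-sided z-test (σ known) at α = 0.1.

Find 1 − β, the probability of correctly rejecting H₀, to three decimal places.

Power ≈ 0.756

Standardized effect: d = |μ_{line A} − μ_{line B}| / σ = |11.1 − 8.1| / 7.6 = 0.3947
Noncentrality parameter: δ = d·√(n/2) = 0.3947 × √(50/2) = 1.9737
Critical value for a one-sided test at α = 0.1: z_α = 1.282.
Power = Φ(δ − 1.282) = Φ(0.692) = 0.7556.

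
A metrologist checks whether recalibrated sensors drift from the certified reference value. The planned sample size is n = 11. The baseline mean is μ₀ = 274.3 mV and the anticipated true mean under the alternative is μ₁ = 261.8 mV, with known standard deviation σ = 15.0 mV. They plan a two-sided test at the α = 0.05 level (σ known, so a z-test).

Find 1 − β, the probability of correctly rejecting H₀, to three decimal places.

Power ≈ 0.789

Standardized effect: d = |μ₁ − μ₀| / σ = |261.8 − 274.3| / 15.0 = 0.8333
Noncentrality parameter: δ = d·√n = 0.8333 × √11 = 2.7639
Two-sided α = 0.05 → critical value z_{0.025} = 1.960.
Power = Φ(δ − 1.960) + Φ(−δ − 1.960) = Φ(0.804) + Φ(-4.724) = 0.7893 + 0.0000 = 0.7893.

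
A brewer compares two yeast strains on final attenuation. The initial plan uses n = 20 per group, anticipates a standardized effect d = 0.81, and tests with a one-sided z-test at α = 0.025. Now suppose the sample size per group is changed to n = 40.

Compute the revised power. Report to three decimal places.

With n = 40 per group: δ = d·√(n/2) = 0.81 × √(40/2) = 3.6224. Critical value z_{0.025} = 1.960.
Revised power = Φ(δ − 1.960) = Φ(1.662) = 0.9518.

Power ≈ 0.952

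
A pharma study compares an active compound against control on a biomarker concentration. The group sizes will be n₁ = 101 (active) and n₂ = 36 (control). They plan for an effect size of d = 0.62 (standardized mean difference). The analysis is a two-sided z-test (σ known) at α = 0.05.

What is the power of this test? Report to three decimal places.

Power ≈ 0.891

Noncentrality parameter: δ = d / √(1/n₁ + 1/n₂) = 0.62 / √(1/101 + 1/36) = 3.1941
Critical value for a two-sided test at α = 0.05: z_{α/2} = 1.960.
Power = Φ(δ − 1.960) + Φ(−δ − 1.960) = Φ(1.234) + Φ(-5.154) = 0.8914 + 0.0000 = 0.8914.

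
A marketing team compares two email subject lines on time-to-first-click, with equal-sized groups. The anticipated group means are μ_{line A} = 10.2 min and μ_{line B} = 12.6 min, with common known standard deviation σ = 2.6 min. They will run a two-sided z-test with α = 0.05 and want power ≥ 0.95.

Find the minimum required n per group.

Standardized effect: d = |μ_{line A} − μ_{line B}| / σ = |10.2 − 12.6| / 2.6 = 0.9231
Set Φ(δ − 1.960) = 0.95; then δ − 1.960 = Φ⁻¹(0.95) = 1.645, giving δ = 3.605.
(For δ > 0 the lower-tail rejection region contributes negligibly to power, so the one-term inversion is standard.)
δ = d·√(n/2) ⇒ n = 2(δ/d)² = 2 × (3.605 / 0.9231)² = 30.50.
Rounding up, n = 31 per group.

n = 31 per group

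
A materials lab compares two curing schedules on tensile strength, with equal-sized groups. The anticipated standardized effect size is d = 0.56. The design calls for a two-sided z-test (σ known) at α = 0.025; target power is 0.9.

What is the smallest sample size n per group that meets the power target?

For power 0.9 need Φ(δ − z_{0.0125}) = 0.9, so δ = z_{0.0125} + z_{0.10} = 2.241 + 1.282 = 3.523.
(For δ > 0 the lower-tail rejection region contributes negligibly to power, so the one-term inversion is standard.)
δ = d·√(n/2) ⇒ n = 2(δ/d)² = 2 × (3.523 / 0.56)² = 79.15.
Rounding up, n = 80 per group.

n = 80 per group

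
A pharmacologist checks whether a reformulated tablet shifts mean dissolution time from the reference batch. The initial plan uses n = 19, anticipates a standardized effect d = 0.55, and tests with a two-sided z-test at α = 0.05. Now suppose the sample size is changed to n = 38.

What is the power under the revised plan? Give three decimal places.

With n = 38: δ = d·√n = 0.55 × √38 = 3.3904. Critical value z_{0.025} = 1.960.
Revised power = Φ(δ − 1.960) + Φ(−δ − 1.960) = Φ(1.430) + Φ(-5.350) = 0.9237 + 0.0000 = 0.9237.

Power ≈ 0.924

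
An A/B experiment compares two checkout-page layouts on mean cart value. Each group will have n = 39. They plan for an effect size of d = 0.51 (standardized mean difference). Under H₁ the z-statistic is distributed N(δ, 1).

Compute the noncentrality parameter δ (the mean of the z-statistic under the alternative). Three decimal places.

The noncentrality parameter scales effect size by the design's sample-size factor: δ = d·√(n/2) = 0.51 × √(39/2) = 2.2521

δ ≈ 2.252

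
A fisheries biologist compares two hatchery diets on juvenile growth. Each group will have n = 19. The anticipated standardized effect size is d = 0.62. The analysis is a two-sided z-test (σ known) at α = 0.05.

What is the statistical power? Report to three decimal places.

Noncentrality parameter: λ = d·√(n/2) = 0.62 × √(19/2) = 1.9110
Two-sided α = 0.05 → critical value z_{0.025} = 1.960.
Power = Φ(λ − 1.960) + Φ(−λ − 1.960) = Φ(-0.049) + Φ(-3.871) = 0.4805 + 0.0001 = 0.4805.

Power ≈ 0.481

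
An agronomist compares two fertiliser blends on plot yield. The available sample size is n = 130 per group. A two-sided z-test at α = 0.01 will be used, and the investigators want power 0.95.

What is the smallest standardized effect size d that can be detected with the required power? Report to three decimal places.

Required noncentrality: δ = z_{0.005} + z_{0.05} = 2.576 + 1.645 = 4.221.
(The second rejection-region term Φ(−δ − z_{α/2}) is negligible and dropped.)
δ = d·√(n/2) ⇒ d = δ/√(n/2) = 4.221/√(130/2) = 0.5235.

d ≈ 0.524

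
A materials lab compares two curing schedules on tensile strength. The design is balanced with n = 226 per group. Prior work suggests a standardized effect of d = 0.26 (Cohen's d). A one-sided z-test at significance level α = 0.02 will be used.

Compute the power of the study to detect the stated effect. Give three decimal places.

Power ≈ 0.761

Noncentrality parameter: δ = d·√(n/2) = 0.26 × √(226/2) = 2.7638
Critical value for a one-sided test at α = 0.02: z_α = 2.054.
Power = P(Z > 2.054 − δ) = Φ(0.710) = 0.7612.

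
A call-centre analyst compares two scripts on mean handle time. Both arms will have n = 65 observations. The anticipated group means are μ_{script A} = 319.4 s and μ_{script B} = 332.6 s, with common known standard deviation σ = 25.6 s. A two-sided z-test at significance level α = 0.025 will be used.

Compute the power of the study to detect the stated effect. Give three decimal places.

Power ≈ 0.757

Standardized effect: d = |μ_{script A} − μ_{script B}| / σ = |319.4 − 332.6| / 25.6 = 0.5156
Noncentrality parameter: δ = d·√(n/2) = 0.5156 × √(65/2) = 2.9395
Two-sided α = 0.025 → critical value z_{0.0125} = 2.241.
Power = Φ(δ − 2.241) + Φ(−δ − 2.241) = Φ(0.698) + Φ(-5.181) = 0.7574 + 0.0000 = 0.7574.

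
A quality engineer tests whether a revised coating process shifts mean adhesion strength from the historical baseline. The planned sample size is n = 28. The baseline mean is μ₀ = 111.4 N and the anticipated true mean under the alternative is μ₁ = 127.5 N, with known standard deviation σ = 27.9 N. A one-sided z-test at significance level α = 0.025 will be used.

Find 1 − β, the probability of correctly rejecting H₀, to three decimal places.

Power ≈ 0.863

Standardized effect: d = |μ₁ − μ₀| / σ = |127.5 − 111.4| / 27.9 = 0.5771
Noncentrality parameter: δ = d·√n = 0.5771 × √28 = 3.0535
Critical value for a one-sided test at α = 0.025: z_α = 1.960.
Power = P(Z > 1.960 − δ) = Φ(1.094) = 0.8629.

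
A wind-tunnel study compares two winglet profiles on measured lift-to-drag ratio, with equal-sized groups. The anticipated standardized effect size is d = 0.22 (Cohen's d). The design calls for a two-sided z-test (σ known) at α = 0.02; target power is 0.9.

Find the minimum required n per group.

n = 538 per group

Set Φ(δ − 2.326) = 0.9; then δ − 2.326 = Φ⁻¹(0.9) = 1.282, giving δ = 3.608.
(Ignoring the negligible lower-tail rejection probability gives the usual closed-form inversion.)
δ = d·√(n/2) ⇒ n = 2(δ/d)² = 2 × (3.608 / 0.22)² = 537.89.
Rounding up, n = 538 per group.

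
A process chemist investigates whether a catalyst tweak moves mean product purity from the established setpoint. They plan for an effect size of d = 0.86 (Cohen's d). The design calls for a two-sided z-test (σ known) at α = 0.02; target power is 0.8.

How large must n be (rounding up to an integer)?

n = 14

Set Φ(δ − 2.326) = 0.8; then δ − 2.326 = Φ⁻¹(0.8) = 0.842, giving δ = 3.168.
(Ignoring the negligible lower-tail rejection probability gives the usual closed-form inversion.)
δ = d·√n ⇒ n = (δ/d)² = (3.168 / 0.86)² = 13.57.
Rounding up, n = 14.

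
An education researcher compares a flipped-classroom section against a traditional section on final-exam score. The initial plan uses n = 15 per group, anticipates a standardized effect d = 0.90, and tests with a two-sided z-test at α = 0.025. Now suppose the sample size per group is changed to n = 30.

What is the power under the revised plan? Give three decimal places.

With n = 30 per group: δ = d·√(n/2) = 0.90 × √(30/2) = 3.4857. Critical value z_{0.0125} = 2.241.
Revised power = Φ(δ − 2.241) + Φ(−δ − 2.241) = Φ(1.244) + Φ(-5.727) = 0.8933 + 0.0000 = 0.8933.

Power ≈ 0.893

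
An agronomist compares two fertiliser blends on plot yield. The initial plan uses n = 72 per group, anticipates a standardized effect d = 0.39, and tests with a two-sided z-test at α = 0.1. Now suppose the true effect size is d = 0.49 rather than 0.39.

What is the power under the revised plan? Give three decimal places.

Power ≈ 0.902

With d = 0.49: δ = d·√(n/2) = 0.49 × √(72/2) = 2.9400. Critical value z_{0.05} = 1.645.
Revised power = Φ(δ − 1.645) + Φ(−δ − 1.645) = Φ(1.295) + Φ(-4.585) = 0.9024 + 0.0000 = 0.9024.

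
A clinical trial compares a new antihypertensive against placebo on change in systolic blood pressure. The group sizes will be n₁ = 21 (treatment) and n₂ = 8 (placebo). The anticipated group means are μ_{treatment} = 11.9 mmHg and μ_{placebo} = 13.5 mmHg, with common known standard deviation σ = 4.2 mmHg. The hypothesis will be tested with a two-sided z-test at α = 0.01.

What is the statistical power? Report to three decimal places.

Standardized effect: d = |μ_{treatment} − μ_{placebo}| / σ = |11.9 − 13.5| / 4.2 = 0.3810
Noncentrality parameter: δ = d / √(1/n₁ + 1/n₂) = 0.3810 / √(1/21 + 1/8) = 0.9169
Two-sided α = 0.01 → critical value z_{0.005} = 2.576.
Power = Φ(δ − 2.576) + Φ(−δ − 2.576) = Φ(-1.659) + Φ(-3.493) = 0.0486 + 0.0002 = 0.0488.

Power ≈ 0.049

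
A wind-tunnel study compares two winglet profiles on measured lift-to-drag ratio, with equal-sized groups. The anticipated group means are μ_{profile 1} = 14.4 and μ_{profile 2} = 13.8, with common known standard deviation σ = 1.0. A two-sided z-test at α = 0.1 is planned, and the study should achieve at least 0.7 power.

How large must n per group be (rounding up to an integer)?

Standardized effect: d = |μ_{profile 1} − μ_{profile 2}| / σ = |14.4 − 13.8| / 1.0 = 0.6000
For power 0.7 need Φ(δ − z_{0.05}) = 0.7, so δ = z_{0.05} + z_{0.30} = 1.645 + 0.524 = 2.169.
(For δ > 0 the lower-tail rejection region contributes negligibly to power, so the one-term inversion is standard.)
δ = d·√(n/2) ⇒ n = 2(δ/d)² = 2 × (2.169 / 0.6000)² = 26.14.
Rounding up, n = 27 per group.

n = 27 per group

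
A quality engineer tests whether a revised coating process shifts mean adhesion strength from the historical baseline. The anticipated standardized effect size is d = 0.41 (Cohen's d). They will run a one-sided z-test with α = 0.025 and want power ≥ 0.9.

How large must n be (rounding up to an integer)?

n = 63

For power 0.9 need Φ(δ − z_{0.025}) = 0.9, so δ = z_{0.025} + z_{0.10} = 1.960 + 1.282 = 3.242.
δ = d·√n ⇒ n = (δ/d)² = (3.242 / 0.41)² = 62.51.
Round up to the next whole unit.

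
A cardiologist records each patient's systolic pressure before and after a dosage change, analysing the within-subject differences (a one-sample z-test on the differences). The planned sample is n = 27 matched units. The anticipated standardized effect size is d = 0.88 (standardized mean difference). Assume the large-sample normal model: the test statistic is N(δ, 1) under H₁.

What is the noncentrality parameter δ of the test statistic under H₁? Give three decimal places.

δ ≈ 4.573

δ = d·√n = 0.88 × √27 = 4.5726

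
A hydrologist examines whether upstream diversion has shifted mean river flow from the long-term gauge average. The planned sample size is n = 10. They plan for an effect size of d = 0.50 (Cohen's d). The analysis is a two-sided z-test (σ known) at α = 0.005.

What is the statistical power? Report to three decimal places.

Power ≈ 0.110

Noncentrality parameter: δ = d·√n = 0.50 × √10 = 1.5811
Two-sided α = 0.005 → critical value z_{0.0025} = 2.807.
Power = Φ(δ − 2.807) + Φ(−δ − 2.807) = Φ(-1.226) + Φ(-4.388) = 0.1101 + 0.0000 = 0.1101.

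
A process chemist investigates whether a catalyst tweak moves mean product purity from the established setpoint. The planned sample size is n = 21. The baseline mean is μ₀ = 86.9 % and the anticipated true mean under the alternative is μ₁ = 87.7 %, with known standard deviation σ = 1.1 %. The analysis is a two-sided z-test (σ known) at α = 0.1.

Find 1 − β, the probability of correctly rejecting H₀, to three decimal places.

Power ≈ 0.954

Standardized effect: d = |μ₁ − μ₀| / σ = |87.7 − 86.9| / 1.1 = 0.7273
Noncentrality parameter: δ = d·√n = 0.7273 × √21 = 3.3328
Critical value for a two-sided test at α = 0.1: z_{α/2} = 1.645.
Power = Φ(δ − 1.645) + Φ(−δ − 1.645) = Φ(1.688) + Φ(-4.978) = 0.9543 + 0.0000 = 0.9543.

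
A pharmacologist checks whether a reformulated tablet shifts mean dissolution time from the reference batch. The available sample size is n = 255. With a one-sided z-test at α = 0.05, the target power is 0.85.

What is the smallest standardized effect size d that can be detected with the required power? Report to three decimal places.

Required noncentrality: δ = z_{0.05} + z_{0.15} = 1.645 + 1.036 = 2.681.
δ = d·√n ⇒ d = δ/√n = 2.681/√255 = 0.1679.

d ≈ 0.168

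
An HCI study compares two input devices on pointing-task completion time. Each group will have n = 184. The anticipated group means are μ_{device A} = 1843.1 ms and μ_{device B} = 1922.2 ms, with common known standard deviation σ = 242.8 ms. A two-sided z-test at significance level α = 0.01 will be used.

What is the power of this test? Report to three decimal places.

Standardized effect: d = |μ_{device A} − μ_{device B}| / σ = |1843.1 − 1922.2| / 242.8 = 0.3258
Noncentrality parameter: δ = d·√(n/2) = 0.3258 × √(184/2) = 3.1248
Critical value for a two-sided test at α = 0.01: z_{α/2} = 2.576.
Power = Φ(δ − 2.576) + Φ(−δ − 2.576) = Φ(0.549) + Φ(-5.701) = 0.7085 + 0.0000 = 0.7085.

Power ≈ 0.708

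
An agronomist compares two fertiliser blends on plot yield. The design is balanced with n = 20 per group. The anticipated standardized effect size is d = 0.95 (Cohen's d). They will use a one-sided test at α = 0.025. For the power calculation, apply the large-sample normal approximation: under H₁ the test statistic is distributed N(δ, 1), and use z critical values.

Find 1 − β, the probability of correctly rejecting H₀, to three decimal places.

Noncentrality parameter: δ = d·√(n/2) = 0.95 × √(20/2) = 3.0042
One-sided α = 0.025 → critical value z_{0.025} = 1.960.
Power = P(Z > 1.960 − δ) = Φ(1.044) = 0.8518.

Power ≈ 0.852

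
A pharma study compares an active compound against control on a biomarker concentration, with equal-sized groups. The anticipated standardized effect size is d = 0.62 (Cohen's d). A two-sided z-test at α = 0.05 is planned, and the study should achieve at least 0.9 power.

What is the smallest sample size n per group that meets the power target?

For power 0.9 need Φ(δ − z_{0.025}) = 0.9, so δ = z_{0.025} + z_{0.10} = 1.960 + 1.282 = 3.242.
(For δ > 0 the lower-tail rejection region contributes negligibly to power, so the one-term inversion is standard.)
δ = d·√(n/2) ⇒ n = 2(δ/d)² = 2 × (3.242 / 0.62)² = 54.67.
Rounding up, n = 55 per group.

n = 55 per group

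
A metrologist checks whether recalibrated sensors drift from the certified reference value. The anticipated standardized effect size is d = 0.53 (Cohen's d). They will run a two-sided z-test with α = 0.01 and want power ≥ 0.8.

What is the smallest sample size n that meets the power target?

For power 0.8 need Φ(δ − z_{0.005}) = 0.8, so δ = z_{0.005} + z_{0.20} = 2.576 + 0.842 = 3.417.
(For δ > 0 the lower-tail rejection region contributes negligibly to power, so the one-term inversion is standard.)
δ = d·√n ⇒ n = (δ/d)² = (3.417 / 0.53)² = 41.58.
Rounding up, n = 42.

n = 42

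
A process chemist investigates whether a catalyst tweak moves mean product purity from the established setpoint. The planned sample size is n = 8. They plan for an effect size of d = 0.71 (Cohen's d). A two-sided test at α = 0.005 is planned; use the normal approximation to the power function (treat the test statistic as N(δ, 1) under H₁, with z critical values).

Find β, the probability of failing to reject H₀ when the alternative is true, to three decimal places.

Noncentrality parameter: δ = d·√n = 0.71 × √8 = 2.0082
Two-sided α = 0.005 → critical value z_{0.0025} = 2.807.
Power = Φ(δ − 2.807) + Φ(−δ − 2.807) = Φ(-0.799) + Φ(-4.815) = 0.2122 + 0.0000 = 0.2122.
Type II error: β = 1 − power = 1 − 0.2122 = 0.7878.

β ≈ 0.788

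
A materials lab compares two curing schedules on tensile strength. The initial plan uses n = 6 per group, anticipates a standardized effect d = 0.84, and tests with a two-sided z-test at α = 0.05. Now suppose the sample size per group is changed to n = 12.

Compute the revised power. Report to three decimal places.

Power ≈ 0.539

With n = 12 per group: δ = d·√(n/2) = 0.84 × √(12/2) = 2.0576. Critical value z_{0.025} = 1.960.
Revised power = Φ(δ − 1.960) + Φ(−δ − 1.960) = Φ(0.098) + Φ(-4.018) = 0.5389 + 0.0000 = 0.5389.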